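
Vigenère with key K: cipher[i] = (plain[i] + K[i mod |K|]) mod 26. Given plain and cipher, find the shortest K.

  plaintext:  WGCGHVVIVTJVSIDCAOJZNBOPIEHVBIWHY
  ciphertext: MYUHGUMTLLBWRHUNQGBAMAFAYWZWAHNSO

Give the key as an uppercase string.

  i= 0: M-W = 16 → Q
  i= 1: Y-G = 18 → S
  i= 2: U-C = 18 → S
  i= 3: H-G =  1 → B
  i= 4: G-H = 25 → Z
  i= 5: U-V = 25 → Z
  i= 6: M-V = 17 → R
  i= 7: T-I = 11 → L
  i= 8: L-V = 16 → Q
  i= 9: L-T = 18 → S
  i=10: B-J = 18 → S
  i=11: W-V =  1 → B
  i=12: R-S = 25 → Z
  i=13: H-I = 25 → Z
  i=14: U-D = 17 → R
  i=15: N-C = 11 → L
  i=16: Q-A = 16 → Q
  i=17: G-O = 18 → S
  i=18: B-J = 18 → S
  i=19: A-Z =  1 → B
  i=20: M-N = 25 → Z
  i=21: A-B = 25 → Z
  i=22: F-O = 17 → R
  i=23: A-P = 11 → L
  i=24: Y-I = 16 → Q
  i=25: W-E = 18 → S
  i=26: Z-H = 18 → S
  i=27: W-V =  1 → B
  i=28: A-B = 25 → Z
  i=29: H-I = 25 → Z
  i=30: N-W = 17 → R
  i=31: S-H = 11 → L
  i=32: O-Y = 16 → Q
  shifts repeat with period 8: QSSBZZRL

QSSBZZRL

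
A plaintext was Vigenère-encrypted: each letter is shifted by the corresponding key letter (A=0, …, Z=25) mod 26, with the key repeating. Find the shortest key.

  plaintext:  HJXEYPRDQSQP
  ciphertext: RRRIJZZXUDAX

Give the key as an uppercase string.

  i= 0: R-H = 10 → K
  i= 1: R-J =  8 → I
  i= 2: R-X = 20 → U
  i= 3: I-E =  4 → E
  i= 4: J-Y = 11 → L
  i= 5: Z-P = 10 → K
  i= 6: Z-R =  8 → I
  i= 7: X-D = 20 → U
  i= 8: U-Q =  4 → E
  i= 9: D-S = 11 → L
  i=10: A-Q = 10 → K
  i=11: X-P =  8 → I
  shifts repeat with period 5: KIUEL

KIUEL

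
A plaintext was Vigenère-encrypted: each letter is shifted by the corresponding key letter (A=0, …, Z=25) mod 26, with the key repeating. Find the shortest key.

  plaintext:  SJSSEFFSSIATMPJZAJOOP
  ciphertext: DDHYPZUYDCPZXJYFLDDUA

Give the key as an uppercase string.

  i= 0: D-S = 11 → L
  i= 1: D-J = 20 → U
  i= 2: H-S = 15 → P
  i= 3: Y-S =  6 → G
  i= 4: P-E = 11 → L
  i= 5: Z-F = 20 → U
  i= 6: U-F = 15 → P
  i= 7: Y-S =  6 → G
  i= 8: D-S = 11 → L
  i= 9: C-I = 20 → U
  i=10: P-A = 15 → P
  i=11: Z-T =  6 → G
  i=12: X-M = 11 → L
  i=13: J-P = 20 → U
  i=14: Y-J = 15 → P
  i=15: F-Z =  6 → G
  i=16: L-A = 11 → L
  i=17: D-J = 20 → U
  i=18: D-O = 15 → P
  i=19: U-O =  6 → G
  i=20: A-P = 11 → L
  shifts repeat with period 4: LUPG

LUPG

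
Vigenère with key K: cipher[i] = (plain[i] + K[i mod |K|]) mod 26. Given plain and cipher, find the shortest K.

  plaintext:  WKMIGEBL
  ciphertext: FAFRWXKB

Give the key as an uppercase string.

JQT

  i= 0: F-W =  9 → J
  i= 1: A-K = 16 → Q
  i= 2: F-M = 19 → T
  i= 3: R-I =  9 → J
  i= 4: W-G = 16 → Q
  i= 5: X-E = 19 → T
  i= 6: K-B =  9 → J
  i= 7: B-L = 16 → Q
  shifts repeat with period 3: JQT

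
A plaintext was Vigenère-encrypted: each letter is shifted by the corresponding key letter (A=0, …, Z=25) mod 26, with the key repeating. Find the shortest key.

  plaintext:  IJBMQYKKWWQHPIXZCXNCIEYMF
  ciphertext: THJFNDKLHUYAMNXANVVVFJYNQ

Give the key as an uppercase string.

  i= 0: T-I = 11 → L
  i= 1: H-J = 24 → Y
  i= 2: J-B =  8 → I
  i= 3: F-M = 19 → T
  i= 4: N-Q = 23 → X
  i= 5: D-Y =  5 → F
  i= 6: K-K =  0 → A
  i= 7: L-K =  1 → B
  i= 8: H-W = 11 → L
  i= 9: U-W = 24 → Y
  i=10: Y-Q =  8 → I
  i=11: A-H = 19 → T
  i=12: M-P = 23 → X
  i=13: N-I =  5 → F
  i=14: X-X =  0 → A
  i=15: A-Z =  1 → B
  i=16: N-C = 11 → L
  i=17: V-X = 24 → Y
  i=18: V-N =  8 → I
  i=19: V-C = 19 → T
  i=20: F-I = 23 → X
  i=21: J-E =  5 → F
  i=22: Y-Y =  0 → A
  i=23: N-M =  1 → B
  i=24: Q-F = 11 → L
  shifts repeat with period 8: LYITXFAB

LYITXFAB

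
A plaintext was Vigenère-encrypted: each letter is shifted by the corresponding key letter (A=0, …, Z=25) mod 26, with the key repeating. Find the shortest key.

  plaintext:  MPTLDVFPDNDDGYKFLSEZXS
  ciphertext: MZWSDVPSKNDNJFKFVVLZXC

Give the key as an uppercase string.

AKDHA

  i= 0: M-M =  0 → A
  i= 1: Z-P = 10 → K
  i= 2: W-T =  3 → D
  i= 3: S-L =  7 → H
  i= 4: D-D =  0 → A
  i= 5: V-V =  0 → A
  i= 6: P-F = 10 → K
  i= 7: S-P =  3 → D
  i= 8: K-D =  7 → H
  i= 9: N-N =  0 → A
  i=10: D-D =  0 → A
  i=11: N-D = 10 → K
  i=12: J-G =  3 → D
  i=13: F-Y =  7 → H
  i=14: K-K =  0 → A
  i=15: F-F =  0 → A
  i=16: V-L = 10 → K
  i=17: V-S =  3 → D
  i=18: L-E =  7 → H
  i=19: Z-Z =  0 → A
  i=20: X-X =  0 → A
  i=21: C-S = 10 → K
  shifts repeat with period 5: AKDHA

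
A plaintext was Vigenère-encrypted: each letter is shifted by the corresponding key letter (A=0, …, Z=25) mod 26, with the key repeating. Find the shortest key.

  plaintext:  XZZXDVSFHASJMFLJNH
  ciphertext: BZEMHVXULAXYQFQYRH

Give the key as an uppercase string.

EAFP

  i= 0: B-X =  4 → E
  i= 1: Z-Z =  0 → A
  i= 2: E-Z =  5 → F
  i= 3: M-X = 15 → P
  i= 4: H-D =  4 → E
  i= 5: V-V =  0 → A
  i= 6: X-S =  5 → F
  i= 7: U-F = 15 → P
  i= 8: L-H =  4 → E
  i= 9: A-A =  0 → A
  i=10: X-S =  5 → F
  i=11: Y-J = 15 → P
  i=12: Q-M =  4 → E
  i=13: F-F =  0 → A
  i=14: Q-L =  5 → F
  i=15: Y-J = 15 → P
  i=16: R-N =  4 → E
  i=17: H-H =  0 → A
  shifts repeat with period 4: EAFP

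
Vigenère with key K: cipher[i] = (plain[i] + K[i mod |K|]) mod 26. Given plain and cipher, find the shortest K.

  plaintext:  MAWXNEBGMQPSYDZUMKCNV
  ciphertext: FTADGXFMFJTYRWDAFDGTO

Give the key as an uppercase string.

TTEG

  i= 0: F-M = 19 → T
  i= 1: T-A = 19 → T
  i= 2: A-W =  4 → E
  i= 3: D-X =  6 → G
  i= 4: G-N = 19 → T
  i= 5: X-E = 19 → T
  i= 6: F-B =  4 → E
  i= 7: M-G =  6 → G
  i= 8: F-M = 19 → T
  i= 9: J-Q = 19 → T
  i=10: T-P =  4 → E
  i=11: Y-S =  6 → G
  i=12: R-Y = 19 → T
  i=13: W-D = 19 → T
  i=14: D-Z =  4 → E
  i=15: A-U =  6 → G
  i=16: F-M = 19 → T
  i=17: D-K = 19 → T
  i=18: G-C =  4 → E
  i=19: T-N =  6 → G
  i=20: O-V = 19 → T
  shifts repeat with period 4: TTEG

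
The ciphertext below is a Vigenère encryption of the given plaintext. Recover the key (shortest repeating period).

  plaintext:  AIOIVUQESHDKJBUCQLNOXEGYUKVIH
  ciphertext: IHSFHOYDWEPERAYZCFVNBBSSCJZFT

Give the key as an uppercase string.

  i= 0: I-A =  8 → I
  i= 1: H-I = 25 → Z
  i= 2: S-O =  4 → E
  i= 3: F-I = 23 → X
  i= 4: H-V = 12 → M
  i= 5: O-U = 20 → U
  i= 6: Y-Q =  8 → I
  i= 7: D-E = 25 → Z
  i= 8: W-S =  4 → E
  i= 9: E-H = 23 → X
  i=10: P-D = 12 → M
  i=11: E-K = 20 → U
  i=12: R-J =  8 → I
  i=13: A-B = 25 → Z
  i=14: Y-U =  4 → E
  i=15: Z-C = 23 → X
  i=16: C-Q = 12 → M
  i=17: F-L = 20 → U
  i=18: V-N =  8 → I
  i=19: N-O = 25 → Z
  i=20: B-X =  4 → E
  i=21: B-E = 23 → X
  i=22: S-G = 12 → M
  i=23: S-Y = 20 → U
  i=24: C-U =  8 → I
  i=25: J-K = 25 → Z
  i=26: Z-V =  4 → E
  i=27: F-I = 23 → X
  i=28: T-H = 12 → M
  shifts repeat with period 6: IZEXMU

IZEXMU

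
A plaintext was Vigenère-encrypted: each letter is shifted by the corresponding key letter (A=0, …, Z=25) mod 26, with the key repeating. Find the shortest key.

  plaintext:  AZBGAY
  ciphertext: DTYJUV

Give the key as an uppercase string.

  i= 0: D-A =  3 → D
  i= 1: T-Z = 20 → U
  i= 2: Y-B = 23 → X
  i= 3: J-G =  3 → D
  i= 4: U-A = 20 → U
  i= 5: V-Y = 23 → X
  shifts repeat with period 3: DUX

DUX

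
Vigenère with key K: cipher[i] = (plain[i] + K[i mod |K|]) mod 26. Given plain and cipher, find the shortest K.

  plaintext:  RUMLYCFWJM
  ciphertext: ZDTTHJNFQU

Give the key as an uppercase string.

IJH

  i= 0: Z-R =  8 → I
  i= 1: D-U =  9 → J
  i= 2: T-M =  7 → H
  i= 3: T-L =  8 → I
  i= 4: H-Y =  9 → J
  i= 5: J-C =  7 → H
  i= 6: N-F =  8 → I
  i= 7: F-W =  9 → J
  i= 8: Q-J =  7 → H
  i= 9: U-M =  8 → I
  shifts repeat with period 3: IJH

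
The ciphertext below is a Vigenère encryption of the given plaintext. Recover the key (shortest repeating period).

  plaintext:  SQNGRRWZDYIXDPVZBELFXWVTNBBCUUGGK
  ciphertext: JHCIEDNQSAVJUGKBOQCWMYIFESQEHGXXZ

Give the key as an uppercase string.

RRPCNM

  i= 0: J-S = 17 → R
  i= 1: H-Q = 17 → R
  i= 2: C-N = 15 → P
  i= 3: I-G =  2 → C
  i= 4: E-R = 13 → N
  i= 5: D-R = 12 → M
  i= 6: N-W = 17 → R
  i= 7: Q-Z = 17 → R
  i= 8: S-D = 15 → P
  i= 9: A-Y =  2 → C
  i=10: V-I = 13 → N
  i=11: J-X = 12 → M
  i=12: U-D = 17 → R
  i=13: G-P = 17 → R
  i=14: K-V = 15 → P
  i=15: B-Z =  2 → C
  i=16: O-B = 13 → N
  i=17: Q-E = 12 → M
  i=18: C-L = 17 → R
  i=19: W-F = 17 → R
  i=20: M-X = 15 → P
  i=21: Y-W =  2 → C
  i=22: I-V = 13 → N
  i=23: F-T = 12 → M
  i=24: E-N = 17 → R
  i=25: S-B = 17 → R
  i=26: Q-B = 15 → P
  i=27: E-C =  2 → C
  i=28: H-U = 13 → N
  i=29: G-U = 12 → M
  i=30: X-G = 17 → R
  i=31: X-G = 17 → R
  i=32: Z-K = 15 → P
  shifts repeat with period 6: RRPCNM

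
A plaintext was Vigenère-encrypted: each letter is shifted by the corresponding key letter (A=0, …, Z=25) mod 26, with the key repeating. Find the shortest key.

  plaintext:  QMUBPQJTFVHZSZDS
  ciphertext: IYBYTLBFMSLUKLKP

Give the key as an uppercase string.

  i= 0: I-Q = 18 → S
  i= 1: Y-M = 12 → M
  i= 2: B-U =  7 → H
  i= 3: Y-B = 23 → X
  i= 4: T-P =  4 → E
  i= 5: L-Q = 21 → V
  i= 6: B-J = 18 → S
  i= 7: F-T = 12 → M
  i= 8: M-F =  7 → H
  i= 9: S-V = 23 → X
  i=10: L-H =  4 → E
  i=11: U-Z = 21 → V
  i=12: K-S = 18 → S
  i=13: L-Z = 12 → M
  i=14: K-D =  7 → H
  i=15: P-S = 23 → X
  shifts repeat with period 6: SMHXEV

SMHXEV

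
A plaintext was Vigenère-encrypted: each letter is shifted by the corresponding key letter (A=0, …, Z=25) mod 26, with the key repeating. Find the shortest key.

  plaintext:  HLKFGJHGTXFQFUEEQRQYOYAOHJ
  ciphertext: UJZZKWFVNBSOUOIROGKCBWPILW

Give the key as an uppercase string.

NYPUE

  i= 0: U-H = 13 → N
  i= 1: J-L = 24 → Y
  i= 2: Z-K = 15 → P
  i= 3: Z-F = 20 → U
  i= 4: K-G =  4 → E
  i= 5: W-J = 13 → N
  i= 6: F-H = 24 → Y
  i= 7: V-G = 15 → P
  i= 8: N-T = 20 → U
  i= 9: B-X =  4 → E
  i=10: S-F = 13 → N
  i=11: O-Q = 24 → Y
  i=12: U-F = 15 → P
  i=13: O-U = 20 → U
  i=14: I-E =  4 → E
  i=15: R-E = 13 → N
  i=16: O-Q = 24 → Y
  i=17: G-R = 15 → P
  i=18: K-Q = 20 → U
  i=19: C-Y =  4 → E
  i=20: B-O = 13 → N
  i=21: W-Y = 24 → Y
  i=22: P-A = 15 → P
  i=23: I-O = 20 → U
  i=24: L-H =  4 → E
  i=25: W-J = 13 → N
  shifts repeat with period 5: NYPUE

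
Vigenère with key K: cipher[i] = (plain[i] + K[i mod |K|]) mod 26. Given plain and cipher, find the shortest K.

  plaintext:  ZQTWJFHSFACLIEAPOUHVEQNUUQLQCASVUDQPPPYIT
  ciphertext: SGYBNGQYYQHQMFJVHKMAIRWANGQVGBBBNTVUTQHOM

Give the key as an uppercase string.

TQFFEBJG

  i= 0: S-Z = 19 → T
  i= 1: G-Q = 16 → Q
  i= 2: Y-T =  5 → F
  i= 3: B-W =  5 → F
  i= 4: N-J =  4 → E
  i= 5: G-F =  1 → B
  i= 6: Q-H =  9 → J
  i= 7: Y-S =  6 → G
  i= 8: Y-F = 19 → T
  i= 9: Q-A = 16 → Q
  i=10: H-C =  5 → F
  i=11: Q-L =  5 → F
  i=12: M-I =  4 → E
  i=13: F-E =  1 → B
  i=14: J-A =  9 → J
  i=15: V-P =  6 → G
  i=16: H-O = 19 → T
  i=17: K-U = 16 → Q
  i=18: M-H =  5 → F
  i=19: A-V =  5 → F
  i=20: I-E =  4 → E
  i=21: R-Q =  1 → B
  i=22: W-N =  9 → J
  i=23: A-U =  6 → G
  i=24: N-U = 19 → T
  i=25: G-Q = 16 → Q
  i=26: Q-L =  5 → F
  i=27: V-Q =  5 → F
  i=28: G-C =  4 → E
  i=29: B-A =  1 → B
  i=30: B-S =  9 → J
  i=31: B-V =  6 → G
  i=32: N-U = 19 → T
  i=33: T-D = 16 → Q
  i=34: V-Q =  5 → F
  i=35: U-P =  5 → F
  i=36: T-P =  4 → E
  i=37: Q-P =  1 → B
  i=38: H-Y =  9 → J
  i=39: O-I =  6 → G
  i=40: M-T = 19 → T
  shifts repeat with period 8: TQFFEBJG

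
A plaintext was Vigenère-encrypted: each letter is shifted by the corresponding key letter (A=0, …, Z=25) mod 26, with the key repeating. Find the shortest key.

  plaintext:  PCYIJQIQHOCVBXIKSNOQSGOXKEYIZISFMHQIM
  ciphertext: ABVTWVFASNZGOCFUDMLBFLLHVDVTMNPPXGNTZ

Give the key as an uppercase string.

  i= 0: A-P = 11 → L
  i= 1: B-C = 25 → Z
  i= 2: V-Y = 23 → X
  i= 3: T-I = 11 → L
  i= 4: W-J = 13 → N
  i= 5: V-Q =  5 → F
  i= 6: F-I = 23 → X
  i= 7: A-Q = 10 → K
  i= 8: S-H = 11 → L
  i= 9: N-O = 25 → Z
  i=10: Z-C = 23 → X
  i=11: G-V = 11 → L
  i=12: O-B = 13 → N
  i=13: C-X =  5 → F
  i=14: F-I = 23 → X
  i=15: U-K = 10 → K
  i=16: D-S = 11 → L
  i=17: M-N = 25 → Z
  i=18: L-O = 23 → X
  i=19: B-Q = 11 → L
  i=20: F-S = 13 → N
  i=21: L-G =  5 → F
  i=22: L-O = 23 → X
  i=23: H-X = 10 → K
  i=24: V-K = 11 → L
  i=25: D-E = 25 → Z
  i=26: V-Y = 23 → X
  i=27: T-I = 11 → L
  i=28: M-Z = 13 → N
  i=29: N-I =  5 → F
  i=30: P-S = 23 → X
  i=31: P-F = 10 → K
  i=32: X-M = 11 → L
  i=33: G-H = 25 → Z
  i=34: N-Q = 23 → X
  i=35: T-I = 11 → L
  i=36: Z-M = 13 → N
  shifts repeat with period 8: LZXLNFXK

LZXLNFXK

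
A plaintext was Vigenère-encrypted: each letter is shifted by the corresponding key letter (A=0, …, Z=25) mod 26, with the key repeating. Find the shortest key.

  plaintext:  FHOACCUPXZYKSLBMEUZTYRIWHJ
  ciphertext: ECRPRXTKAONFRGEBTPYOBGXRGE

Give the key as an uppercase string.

  i= 0: E-F = 25 → Z
  i= 1: C-H = 21 → V
  i= 2: R-O =  3 → D
  i= 3: P-A = 15 → P
  i= 4: R-C = 15 → P
  i= 5: X-C = 21 → V
  i= 6: T-U = 25 → Z
  i= 7: K-P = 21 → V
  i= 8: A-X =  3 → D
  i= 9: O-Z = 15 → P
  i=10: N-Y = 15 → P
  i=11: F-K = 21 → V
  i=12: R-S = 25 → Z
  i=13: G-L = 21 → V
  i=14: E-B =  3 → D
  i=15: B-M = 15 → P
  i=16: T-E = 15 → P
  i=17: P-U = 21 → V
  i=18: Y-Z = 25 → Z
  i=19: O-T = 21 → V
  i=20: B-Y =  3 → D
  i=21: G-R = 15 → P
  i=22: X-I = 15 → P
  i=23: R-W = 21 → V
  i=24: G-H = 25 → Z
  i=25: E-J = 21 → V
  shifts repeat with period 6: ZVDPPV

ZVDPPV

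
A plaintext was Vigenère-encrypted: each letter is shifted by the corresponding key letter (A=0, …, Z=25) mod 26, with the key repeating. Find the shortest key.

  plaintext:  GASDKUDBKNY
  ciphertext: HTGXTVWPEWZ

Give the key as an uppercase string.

BTOUJ

  i= 0: H-G =  1 → B
  i= 1: T-A = 19 → T
  i= 2: G-S = 14 → O
  i= 3: X-D = 20 → U
  i= 4: T-K =  9 → J
  i= 5: V-U =  1 → B
  i= 6: W-D = 19 → T
  i= 7: P-B = 14 → O
  i= 8: E-K = 20 → U
  i= 9: W-N =  9 → J
  i=10: Z-Y =  1 → B
  shifts repeat with period 5: BTOUJ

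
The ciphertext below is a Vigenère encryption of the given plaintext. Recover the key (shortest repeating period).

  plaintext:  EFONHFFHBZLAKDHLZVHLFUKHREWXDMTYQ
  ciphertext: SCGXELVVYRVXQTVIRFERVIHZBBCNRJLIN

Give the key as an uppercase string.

OXSKXGQ

  i= 0: S-E = 14 → O
  i= 1: C-F = 23 → X
  i= 2: G-O = 18 → S
  i= 3: X-N = 10 → K
  i= 4: E-H = 23 → X
  i= 5: L-F =  6 → G
  i= 6: V-F = 16 → Q
  i= 7: V-H = 14 → O
  i= 8: Y-B = 23 → X
  i= 9: R-Z = 18 → S
  i=10: V-L = 10 → K
  i=11: X-A = 23 → X
  i=12: Q-K =  6 → G
  i=13: T-D = 16 → Q
  i=14: V-H = 14 → O
  i=15: I-L = 23 → X
  i=16: R-Z = 18 → S
  i=17: F-V = 10 → K
  i=18: E-H = 23 → X
  i=19: R-L =  6 → G
  i=20: V-F = 16 → Q
  i=21: I-U = 14 → O
  i=22: H-K = 23 → X
  i=23: Z-H = 18 → S
  i=24: B-R = 10 → K
  i=25: B-E = 23 → X
  i=26: C-W =  6 → G
  i=27: N-X = 16 → Q
  i=28: R-D = 14 → O
  i=29: J-M = 23 → X
  i=30: L-T = 18 → S
  i=31: I-Y = 10 → K
  i=32: N-Q = 23 → X
  shifts repeat with period 7: OXSKXGQ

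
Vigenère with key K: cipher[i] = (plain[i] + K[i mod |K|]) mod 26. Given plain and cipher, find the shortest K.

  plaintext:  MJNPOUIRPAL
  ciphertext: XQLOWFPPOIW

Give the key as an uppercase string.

  i= 0: X-M = 11 → L
  i= 1: Q-J =  7 → H
  i= 2: L-N = 24 → Y
  i= 3: O-P = 25 → Z
  i= 4: W-O =  8 → I
  i= 5: F-U = 11 → L
  i= 6: P-I =  7 → H
  i= 7: P-R = 24 → Y
  i= 8: O-P = 25 → Z
  i= 9: I-A =  8 → I
  i=10: W-L = 11 → L
  shifts repeat with period 5: LHYZI

LHYZI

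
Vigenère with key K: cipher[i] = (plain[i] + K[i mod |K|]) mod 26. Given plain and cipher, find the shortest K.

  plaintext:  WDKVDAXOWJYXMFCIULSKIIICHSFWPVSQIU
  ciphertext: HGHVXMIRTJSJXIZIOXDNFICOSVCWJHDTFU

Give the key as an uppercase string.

LDXAUM

  i= 0: H-W = 11 → L
  i= 1: G-D =  3 → D
  i= 2: H-K = 23 → X
  i= 3: V-V =  0 → A
  i= 4: X-D = 20 → U
  i= 5: M-A = 12 → M
  i= 6: I-X = 11 → L
  i= 7: R-O =  3 → D
  i= 8: T-W = 23 → X
  i= 9: J-J =  0 → A
  i=10: S-Y = 20 → U
  i=11: J-X = 12 → M
  i=12: X-M = 11 → L
  i=13: I-F =  3 → D
  i=14: Z-C = 23 → X
  i=15: I-I =  0 → A
  i=16: O-U = 20 → U
  i=17: X-L = 12 → M
  i=18: D-S = 11 → L
  i=19: N-K =  3 → D
  i=20: F-I = 23 → X
  i=21: I-I =  0 → A
  i=22: C-I = 20 → U
  i=23: O-C = 12 → M
  i=24: S-H = 11 → L
  i=25: V-S =  3 → D
  i=26: C-F = 23 → X
  i=27: W-W =  0 → A
  i=28: J-P = 20 → U
  i=29: H-V = 12 → M
  i=30: D-S = 11 → L
  i=31: T-Q =  3 → D
  i=32: F-I = 23 → X
  i=33: U-U =  0 → A
  shifts repeat with period 6: LDXAUM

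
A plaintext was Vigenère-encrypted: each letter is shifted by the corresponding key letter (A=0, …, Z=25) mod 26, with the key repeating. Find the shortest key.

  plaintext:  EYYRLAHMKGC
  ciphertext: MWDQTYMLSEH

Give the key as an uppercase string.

  i= 0: M-E =  8 → I
  i= 1: W-Y = 24 → Y
  i= 2: D-Y =  5 → F
  i= 3: Q-R = 25 → Z
  i= 4: T-L =  8 → I
  i= 5: Y-A = 24 → Y
  i= 6: M-H =  5 → F
  i= 7: L-M = 25 → Z
  i= 8: S-K =  8 → I
  i= 9: E-G = 24 → Y
  i=10: H-C =  5 → F
  shifts repeat with period 4: IYFZ

IYFZ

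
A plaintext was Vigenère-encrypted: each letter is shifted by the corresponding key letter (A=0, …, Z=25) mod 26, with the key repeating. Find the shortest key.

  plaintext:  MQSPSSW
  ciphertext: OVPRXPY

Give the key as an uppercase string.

CFX

  i= 0: O-M =  2 → C
  i= 1: V-Q =  5 → F
  i= 2: P-S = 23 → X
  i= 3: R-P =  2 → C
  i= 4: X-S =  5 → F
  i= 5: P-S = 23 → X
  i= 6: Y-W =  2 → C
  shifts repeat with period 3: CFX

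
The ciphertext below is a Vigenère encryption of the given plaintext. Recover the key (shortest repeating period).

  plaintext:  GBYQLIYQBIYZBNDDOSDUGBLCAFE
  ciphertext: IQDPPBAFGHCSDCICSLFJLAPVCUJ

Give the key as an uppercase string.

  i= 0: I-G =  2 → C
  i= 1: Q-B = 15 → P
  i= 2: D-Y =  5 → F
  i= 3: P-Q = 25 → Z
  i= 4: P-L =  4 → E
  i= 5: B-I = 19 → T
  i= 6: A-Y =  2 → C
  i= 7: F-Q = 15 → P
  i= 8: G-B =  5 → F
  i= 9: H-I = 25 → Z
  i=10: C-Y =  4 → E
  i=11: S-Z = 19 → T
  i=12: D-B =  2 → C
  i=13: C-N = 15 → P
  i=14: I-D =  5 → F
  i=15: C-D = 25 → Z
  i=16: S-O =  4 → E
  i=17: L-S = 19 → T
  i=18: F-D =  2 → C
  i=19: J-U = 15 → P
  i=20: L-G =  5 → F
  i=21: A-B = 25 → Z
  i=22: P-L =  4 → E
  i=23: V-C = 19 → T
  i=24: C-A =  2 → C
  i=25: U-F = 15 → P
  i=26: J-E =  5 → F
  shifts repeat with period 6: CPFZET

CPFZET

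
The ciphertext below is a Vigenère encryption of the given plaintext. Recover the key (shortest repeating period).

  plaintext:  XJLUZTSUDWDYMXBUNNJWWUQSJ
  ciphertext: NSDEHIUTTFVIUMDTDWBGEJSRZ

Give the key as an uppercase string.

  i= 0: N-X = 16 → Q
  i= 1: S-J =  9 → J
  i= 2: D-L = 18 → S
  i= 3: E-U = 10 → K
  i= 4: H-Z =  8 → I
  i= 5: I-T = 15 → P
  i= 6: U-S =  2 → C
  i= 7: T-U = 25 → Z
  i= 8: T-D = 16 → Q
  i= 9: F-W =  9 → J
  i=10: V-D = 18 → S
  i=11: I-Y = 10 → K
  i=12: U-M =  8 → I
  i=13: M-X = 15 → P
  i=14: D-B =  2 → C
  i=15: T-U = 25 → Z
  i=16: D-N = 16 → Q
  i=17: W-N =  9 → J
  i=18: B-J = 18 → S
  i=19: G-W = 10 → K
  i=20: E-W =  8 → I
  i=21: J-U = 15 → P
  i=22: S-Q =  2 → C
  i=23: R-S = 25 → Z
  i=24: Z-J = 16 → Q
  shifts repeat with period 8: QJSKIPCZ

QJSKIPCZ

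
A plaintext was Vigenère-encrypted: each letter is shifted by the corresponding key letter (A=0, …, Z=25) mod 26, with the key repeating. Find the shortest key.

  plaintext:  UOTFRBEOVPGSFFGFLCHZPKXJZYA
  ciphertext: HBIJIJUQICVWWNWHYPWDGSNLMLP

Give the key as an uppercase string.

  i= 0: H-U = 13 → N
  i= 1: B-O = 13 → N
  i= 2: I-T = 15 → P
  i= 3: J-F =  4 → E
  i= 4: I-R = 17 → R
  i= 5: J-B =  8 → I
  i= 6: U-E = 16 → Q
  i= 7: Q-O =  2 → C
  i= 8: I-V = 13 → N
  i= 9: C-P = 13 → N
  i=10: V-G = 15 → P
  i=11: W-S =  4 → E
  i=12: W-F = 17 → R
  i=13: N-F =  8 → I
  i=14: W-G = 16 → Q
  i=15: H-F =  2 → C
  i=16: Y-L = 13 → N
  i=17: P-C = 13 → N
  i=18: W-H = 15 → P
  i=19: D-Z =  4 → E
  i=20: G-P = 17 → R
  i=21: S-K =  8 → I
  i=22: N-X = 16 → Q
  i=23: L-J =  2 → C
  i=24: M-Z = 13 → N
  i=25: L-Y = 13 → N
  i=26: P-A = 15 → P
  shifts repeat with period 8: NNPERIQC

NNPERIQC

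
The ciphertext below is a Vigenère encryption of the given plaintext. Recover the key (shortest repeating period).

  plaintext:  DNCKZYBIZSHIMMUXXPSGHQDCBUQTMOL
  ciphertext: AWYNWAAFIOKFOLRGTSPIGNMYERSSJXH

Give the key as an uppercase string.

XJWDXCZ

  i= 0: A-D = 23 → X
  i= 1: W-N =  9 → J
  i= 2: Y-C = 22 → W
  i= 3: N-K =  3 → D
  i= 4: W-Z = 23 → X
  i= 5: A-Y =  2 → C
  i= 6: A-B = 25 → Z
  i= 7: F-I = 23 → X
  i= 8: I-Z =  9 → J
  i= 9: O-S = 22 → W
  i=10: K-H =  3 → D
  i=11: F-I = 23 → X
  i=12: O-M =  2 → C
  i=13: L-M = 25 → Z
  i=14: R-U = 23 → X
  i=15: G-X =  9 → J
  i=16: T-X = 22 → W
  i=17: S-P =  3 → D
  i=18: P-S = 23 → X
  i=19: I-G =  2 → C
  i=20: G-H = 25 → Z
  i=21: N-Q = 23 → X
  i=22: M-D =  9 → J
  i=23: Y-C = 22 → W
  i=24: E-B =  3 → D
  i=25: R-U = 23 → X
  i=26: S-Q =  2 → C
  i=27: S-T = 25 → Z
  i=28: J-M = 23 → X
  i=29: X-O =  9 → J
  i=30: H-L = 22 → W
  shifts repeat with period 7: XJWDXCZ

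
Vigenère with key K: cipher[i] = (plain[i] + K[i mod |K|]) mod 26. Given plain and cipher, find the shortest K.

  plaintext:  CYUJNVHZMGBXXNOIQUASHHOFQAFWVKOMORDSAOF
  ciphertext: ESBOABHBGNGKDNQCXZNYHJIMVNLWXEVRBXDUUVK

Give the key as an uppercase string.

  i= 0: E-C =  2 → C
  i= 1: S-Y = 20 → U
  i= 2: B-U =  7 → H
  i= 3: O-J =  5 → F
  i= 4: A-N = 13 → N
  i= 5: B-V =  6 → G
  i= 6: H-H =  0 → A
  i= 7: B-Z =  2 → C
  i= 8: G-M = 20 → U
  i= 9: N-G =  7 → H
  i=10: G-B =  5 → F
  i=11: K-X = 13 → N
  i=12: D-X =  6 → G
  i=13: N-N =  0 → A
  i=14: Q-O =  2 → C
  i=15: C-I = 20 → U
  i=16: X-Q =  7 → H
  i=17: Z-U =  5 → F
  i=18: N-A = 13 → N
  i=19: Y-S =  6 → G
  i=20: H-H =  0 → A
  i=21: J-H =  2 → C
  i=22: I-O = 20 → U
  i=23: M-F =  7 → H
  i=24: V-Q =  5 → F
  i=25: N-A = 13 → N
  i=26: L-F =  6 → G
  i=27: W-W =  0 → A
  i=28: X-V =  2 → C
  i=29: E-K = 20 → U
  i=30: V-O =  7 → H
  i=31: R-M =  5 → F
  i=32: B-O = 13 → N
  i=33: X-R =  6 → G
  i=34: D-D =  0 → A
  i=35: U-S =  2 → C
  i=36: U-A = 20 → U
  i=37: V-O =  7 → H
  i=38: K-F =  5 → F
  shifts repeat with period 7: CUHFNGA

CUHFNGA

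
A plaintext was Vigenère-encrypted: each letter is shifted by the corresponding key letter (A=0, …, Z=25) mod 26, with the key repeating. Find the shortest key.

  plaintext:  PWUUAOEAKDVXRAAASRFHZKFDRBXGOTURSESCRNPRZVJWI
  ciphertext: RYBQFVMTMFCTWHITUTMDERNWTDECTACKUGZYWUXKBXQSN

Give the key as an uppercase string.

CCHWFHIT

  i= 0: R-P =  2 → C
  i= 1: Y-W =  2 → C
  i= 2: B-U =  7 → H
  i= 3: Q-U = 22 → W
  i= 4: F-A =  5 → F
  i= 5: V-O =  7 → H
  i= 6: M-E =  8 → I
  i= 7: T-A = 19 → T
  i= 8: M-K =  2 → C
  i= 9: F-D =  2 → C
  i=10: C-V =  7 → H
  i=11: T-X = 22 → W
  i=12: W-R =  5 → F
  i=13: H-A =  7 → H
  i=14: I-A =  8 → I
  i=15: T-A = 19 → T
  i=16: U-S =  2 → C
  i=17: T-R =  2 → C
  i=18: M-F =  7 → H
  i=19: D-H = 22 → W
  i=20: E-Z =  5 → F
  i=21: R-K =  7 → H
  i=22: N-F =  8 → I
  i=23: W-D = 19 → T
  i=24: T-R =  2 → C
  i=25: D-B =  2 → C
  i=26: E-X =  7 → H
  i=27: C-G = 22 → W
  i=28: T-O =  5 → F
  i=29: A-T =  7 → H
  i=30: C-U =  8 → I
  i=31: K-R = 19 → T
  i=32: U-S =  2 → C
  i=33: G-E =  2 → C
  i=34: Z-S =  7 → H
  i=35: Y-C = 22 → W
  i=36: W-R =  5 → F
  i=37: U-N =  7 → H
  i=38: X-P =  8 → I
  i=39: K-R = 19 → T
  i=40: B-Z =  2 → C
  i=41: X-V =  2 → C
  i=42: Q-J =  7 → H
  i=43: S-W = 22 → W
  i=44: N-I =  5 → F
  shifts repeat with period 8: CCHWFHIT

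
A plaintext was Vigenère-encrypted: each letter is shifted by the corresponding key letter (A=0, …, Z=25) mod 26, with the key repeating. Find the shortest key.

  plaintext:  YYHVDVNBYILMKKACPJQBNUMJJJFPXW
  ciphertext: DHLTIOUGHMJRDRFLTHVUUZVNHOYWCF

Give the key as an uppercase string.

FJEYFTH

  i= 0: D-Y =  5 → F
  i= 1: H-Y =  9 → J
  i= 2: L-H =  4 → E
  i= 3: T-V = 24 → Y
  i= 4: I-D =  5 → F
  i= 5: O-V = 19 → T
  i= 6: U-N =  7 → H
  i= 7: G-B =  5 → F
  i= 8: H-Y =  9 → J
  i= 9: M-I =  4 → E
  i=10: J-L = 24 → Y
  i=11: R-M =  5 → F
  i=12: D-K = 19 → T
  i=13: R-K =  7 → H
  i=14: F-A =  5 → F
  i=15: L-C =  9 → J
  i=16: T-P =  4 → E
  i=17: H-J = 24 → Y
  i=18: V-Q =  5 → F
  i=19: U-B = 19 → T
  i=20: U-N =  7 → H
  i=21: Z-U =  5 → F
  i=22: V-M =  9 → J
  i=23: N-J =  4 → E
  i=24: H-J = 24 → Y
  i=25: O-J =  5 → F
  i=26: Y-F = 19 → T
  i=27: W-P =  7 → H
  i=28: C-X =  5 → F
  i=29: F-W =  9 → J
  shifts repeat with period 7: FJEYFTH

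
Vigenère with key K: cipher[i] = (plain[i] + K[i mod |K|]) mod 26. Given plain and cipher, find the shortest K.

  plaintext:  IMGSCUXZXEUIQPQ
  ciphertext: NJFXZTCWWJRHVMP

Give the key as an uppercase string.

FXZ

  i= 0: N-I =  5 → F
  i= 1: J-M = 23 → X
  i= 2: F-G = 25 → Z
  i= 3: X-S =  5 → F
  i= 4: Z-C = 23 → X
  i= 5: T-U = 25 → Z
  i= 6: C-X =  5 → F
  i= 7: W-Z = 23 → X
  i= 8: W-X = 25 → Z
  i= 9: J-E =  5 → F
  i=10: R-U = 23 → X
  i=11: H-I = 25 → Z
  i=12: V-Q =  5 → F
  i=13: M-P = 23 → X
  i=14: P-Q = 25 → Z
  shifts repeat with period 3: FXZ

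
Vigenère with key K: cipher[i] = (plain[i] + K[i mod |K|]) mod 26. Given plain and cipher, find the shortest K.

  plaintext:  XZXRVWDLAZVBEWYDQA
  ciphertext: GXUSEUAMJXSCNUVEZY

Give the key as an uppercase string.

JYXB

  i= 0: G-X =  9 → J
  i= 1: X-Z = 24 → Y
  i= 2: U-X = 23 → X
  i= 3: S-R =  1 → B
  i= 4: E-V =  9 → J
  i= 5: U-W = 24 → Y
  i= 6: A-D = 23 → X
  i= 7: M-L =  1 → B
  i= 8: J-A =  9 → J
  i= 9: X-Z = 24 → Y
  i=10: S-V = 23 → X
  i=11: C-B =  1 → B
  i=12: N-E =  9 → J
  i=13: U-W = 24 → Y
  i=14: V-Y = 23 → X
  i=15: E-D =  1 → B
  i=16: Z-Q =  9 → J
  i=17: Y-A = 24 → Y
  shifts repeat with period 4: JYXB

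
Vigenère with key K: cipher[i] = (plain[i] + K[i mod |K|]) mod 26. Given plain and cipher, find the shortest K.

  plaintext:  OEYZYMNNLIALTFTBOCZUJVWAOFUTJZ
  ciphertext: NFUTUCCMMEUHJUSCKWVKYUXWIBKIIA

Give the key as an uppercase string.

ZBWUWQP

  i= 0: N-O = 25 → Z
  i= 1: F-E =  1 → B
  i= 2: U-Y = 22 → W
  i= 3: T-Z = 20 → U
  i= 4: U-Y = 22 → W
  i= 5: C-M = 16 → Q
  i= 6: C-N = 15 → P
  i= 7: M-N = 25 → Z
  i= 8: M-L =  1 → B
  i= 9: E-I = 22 → W
  i=10: U-A = 20 → U
  i=11: H-L = 22 → W
  i=12: J-T = 16 → Q
  i=13: U-F = 15 → P
  i=14: S-T = 25 → Z
  i=15: C-B =  1 → B
  i=16: K-O = 22 → W
  i=17: W-C = 20 → U
  i=18: V-Z = 22 → W
  i=19: K-U = 16 → Q
  i=20: Y-J = 15 → P
  i=21: U-V = 25 → Z
  i=22: X-W =  1 → B
  i=23: W-A = 22 → W
  i=24: I-O = 20 → U
  i=25: B-F = 22 → W
  i=26: K-U = 16 → Q
  i=27: I-T = 15 → P
  i=28: I-J = 25 → Z
  i=29: A-Z =  1 → B
  shifts repeat with period 7: ZBWUWQP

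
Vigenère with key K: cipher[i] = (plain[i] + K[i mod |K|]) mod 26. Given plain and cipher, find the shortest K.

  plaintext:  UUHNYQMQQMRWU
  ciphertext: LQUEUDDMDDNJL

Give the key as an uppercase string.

RWN

  i= 0: L-U = 17 → R
  i= 1: Q-U = 22 → W
  i= 2: U-H = 13 → N
  i= 3: E-N = 17 → R
  i= 4: U-Y = 22 → W
  i= 5: D-Q = 13 → N
  i= 6: D-M = 17 → R
  i= 7: M-Q = 22 → W
  i= 8: D-Q = 13 → N
  i= 9: D-M = 17 → R
  i=10: N-R = 22 → W
  i=11: J-W = 13 → N
  i=12: L-U = 17 → R
  shifts repeat with period 3: RWN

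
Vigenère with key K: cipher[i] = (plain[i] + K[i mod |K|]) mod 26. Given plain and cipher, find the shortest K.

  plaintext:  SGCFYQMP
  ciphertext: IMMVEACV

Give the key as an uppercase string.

  i= 0: I-S = 16 → Q
  i= 1: M-G =  6 → G
  i= 2: M-C = 10 → K
  i= 3: V-F = 16 → Q
  i= 4: E-Y =  6 → G
  i= 5: A-Q = 10 → K
  i= 6: C-M = 16 → Q
  i= 7: V-P =  6 → G
  shifts repeat with period 3: QGK

QGK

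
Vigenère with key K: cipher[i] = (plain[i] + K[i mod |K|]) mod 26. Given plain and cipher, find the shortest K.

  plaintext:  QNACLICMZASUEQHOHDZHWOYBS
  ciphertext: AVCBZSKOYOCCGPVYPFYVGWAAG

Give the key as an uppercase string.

  i= 0: A-Q = 10 → K
  i= 1: V-N =  8 → I
  i= 2: C-A =  2 → C
  i= 3: B-C = 25 → Z
  i= 4: Z-L = 14 → O
  i= 5: S-I = 10 → K
  i= 6: K-C =  8 → I
  i= 7: O-M =  2 → C
  i= 8: Y-Z = 25 → Z
  i= 9: O-A = 14 → O
  i=10: C-S = 10 → K
  i=11: C-U =  8 → I
  i=12: G-E =  2 → C
  i=13: P-Q = 25 → Z
  i=14: V-H = 14 → O
  i=15: Y-O = 10 → K
  i=16: P-H =  8 → I
  i=17: F-D =  2 → C
  i=18: Y-Z = 25 → Z
  i=19: V-H = 14 → O
  i=20: G-W = 10 → K
  i=21: W-O =  8 → I
  i=22: A-Y =  2 → C
  i=23: A-B = 25 → Z
  i=24: G-S = 14 → O
  shifts repeat with period 5: KICZO

KICZO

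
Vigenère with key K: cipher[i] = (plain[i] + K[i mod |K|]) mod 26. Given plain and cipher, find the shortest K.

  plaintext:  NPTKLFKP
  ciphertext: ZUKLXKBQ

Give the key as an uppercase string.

  i= 0: Z-N = 12 → M
  i= 1: U-P =  5 → F
  i= 2: K-T = 17 → R
  i= 3: L-K =  1 → B
  i= 4: X-L = 12 → M
  i= 5: K-F =  5 → F
  i= 6: B-K = 17 → R
  i= 7: Q-P =  1 → B
  shifts repeat with period 4: MFRB

MFRB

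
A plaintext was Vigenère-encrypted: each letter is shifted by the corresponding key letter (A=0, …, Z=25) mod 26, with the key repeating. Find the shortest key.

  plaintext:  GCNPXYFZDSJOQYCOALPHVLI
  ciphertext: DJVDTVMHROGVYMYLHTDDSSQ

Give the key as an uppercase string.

  i= 0: D-G = 23 → X
  i= 1: J-C =  7 → H
  i= 2: V-N =  8 → I
  i= 3: D-P = 14 → O
  i= 4: T-X = 22 → W
  i= 5: V-Y = 23 → X
  i= 6: M-F =  7 → H
  i= 7: H-Z =  8 → I
  i= 8: R-D = 14 → O
  i= 9: O-S = 22 → W
  i=10: G-J = 23 → X
  i=11: V-O =  7 → H
  i=12: Y-Q =  8 → I
  i=13: M-Y = 14 → O
  i=14: Y-C = 22 → W
  i=15: L-O = 23 → X
  i=16: H-A =  7 → H
  i=17: T-L =  8 → I
  i=18: D-P = 14 → O
  i=19: D-H = 22 → W
  i=20: S-V = 23 → X
  i=21: S-L =  7 → H
  i=22: Q-I =  8 → I
  shifts repeat with period 5: XHIOW

XHIOW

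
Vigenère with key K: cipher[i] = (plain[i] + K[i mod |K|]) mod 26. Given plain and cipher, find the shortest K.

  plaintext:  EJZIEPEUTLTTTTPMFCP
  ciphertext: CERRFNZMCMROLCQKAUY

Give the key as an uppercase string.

YVSJB

  i= 0: C-E = 24 → Y
  i= 1: E-J = 21 → V
  i= 2: R-Z = 18 → S
  i= 3: R-I =  9 → J
  i= 4: F-E =  1 → B
  i= 5: N-P = 24 → Y
  i= 6: Z-E = 21 → V
  i= 7: M-U = 18 → S
  i= 8: C-T =  9 → J
  i= 9: M-L =  1 → B
  i=10: R-T = 24 → Y
  i=11: O-T = 21 → V
  i=12: L-T = 18 → S
  i=13: C-T =  9 → J
  i=14: Q-P =  1 → B
  i=15: K-M = 24 → Y
  i=16: A-F = 21 → V
  i=17: U-C = 18 → S
  i=18: Y-P =  9 → J
  shifts repeat with period 5: YVSJB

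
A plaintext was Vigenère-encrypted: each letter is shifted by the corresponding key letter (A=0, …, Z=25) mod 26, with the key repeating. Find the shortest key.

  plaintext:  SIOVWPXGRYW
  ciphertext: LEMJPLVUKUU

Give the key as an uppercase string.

TWYO

  i= 0: L-S = 19 → T
  i= 1: E-I = 22 → W
  i= 2: M-O = 24 → Y
  i= 3: J-V = 14 → O
  i= 4: P-W = 19 → T
  i= 5: L-P = 22 → W
  i= 6: V-X = 24 → Y
  i= 7: U-G = 14 → O
  i= 8: K-R = 19 → T
  i= 9: U-Y = 22 → W
  i=10: U-W = 24 → Y
  shifts repeat with period 4: TWYO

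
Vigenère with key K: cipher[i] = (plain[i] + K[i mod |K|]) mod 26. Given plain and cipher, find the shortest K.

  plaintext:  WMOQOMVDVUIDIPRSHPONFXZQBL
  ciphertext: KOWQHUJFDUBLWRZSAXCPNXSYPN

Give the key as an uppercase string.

  i= 0: K-W = 14 → O
  i= 1: O-M =  2 → C
  i= 2: W-O =  8 → I
  i= 3: Q-Q =  0 → A
  i= 4: H-O = 19 → T
  i= 5: U-M =  8 → I
  i= 6: J-V = 14 → O
  i= 7: F-D =  2 → C
  i= 8: D-V =  8 → I
  i= 9: U-U =  0 → A
  i=10: B-I = 19 → T
  i=11: L-D =  8 → I
  i=12: W-I = 14 → O
  i=13: R-P =  2 → C
  i=14: Z-R =  8 → I
  i=15: S-S =  0 → A
  i=16: A-H = 19 → T
  i=17: X-P =  8 → I
  i=18: C-O = 14 → O
  i=19: P-N =  2 → C
  i=20: N-F =  8 → I
  i=21: X-X =  0 → A
  i=22: S-Z = 19 → T
  i=23: Y-Q =  8 → I
  i=24: P-B = 14 → O
  i=25: N-L =  2 → C
  shifts repeat with period 6: OCIATI

OCIATI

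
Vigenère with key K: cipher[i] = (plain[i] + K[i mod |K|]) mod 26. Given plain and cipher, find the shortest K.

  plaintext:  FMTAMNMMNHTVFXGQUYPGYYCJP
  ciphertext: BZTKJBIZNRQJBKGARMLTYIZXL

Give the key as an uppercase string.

  i= 0: B-F = 22 → W
  i= 1: Z-M = 13 → N
  i= 2: T-T =  0 → A
  i= 3: K-A = 10 → K
  i= 4: J-M = 23 → X
  i= 5: B-N = 14 → O
  i= 6: I-M = 22 → W
  i= 7: Z-M = 13 → N
  i= 8: N-N =  0 → A
  i= 9: R-H = 10 → K
  i=10: Q-T = 23 → X
  i=11: J-V = 14 → O
  i=12: B-F = 22 → W
  i=13: K-X = 13 → N
  i=14: G-G =  0 → A
  i=15: A-Q = 10 → K
  i=16: R-U = 23 → X
  i=17: M-Y = 14 → O
  i=18: L-P = 22 → W
  i=19: T-G = 13 → N
  i=20: Y-Y =  0 → A
  i=21: I-Y = 10 → K
  i=22: Z-C = 23 → X
  i=23: X-J = 14 → O
  i=24: L-P = 22 → W
  shifts repeat with period 6: WNAKXO

WNAKXO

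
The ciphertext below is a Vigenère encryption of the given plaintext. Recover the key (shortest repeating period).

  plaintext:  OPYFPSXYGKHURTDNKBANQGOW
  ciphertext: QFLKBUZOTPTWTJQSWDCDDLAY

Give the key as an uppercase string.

  i= 0: Q-O =  2 → C
  i= 1: F-P = 16 → Q
  i= 2: L-Y = 13 → N
  i= 3: K-F =  5 → F
  i= 4: B-P = 12 → M
  i= 5: U-S =  2 → C
  i= 6: Z-X =  2 → C
  i= 7: O-Y = 16 → Q
  i= 8: T-G = 13 → N
  i= 9: P-K =  5 → F
  i=10: T-H = 12 → M
  i=11: W-U =  2 → C
  i=12: T-R =  2 → C
  i=13: J-T = 16 → Q
  i=14: Q-D = 13 → N
  i=15: S-N =  5 → F
  i=16: W-K = 12 → M
  i=17: D-B =  2 → C
  i=18: C-A =  2 → C
  i=19: D-N = 16 → Q
  i=20: D-Q = 13 → N
  i=21: L-G =  5 → F
  i=22: A-O = 12 → M
  i=23: Y-W =  2 → C
  shifts repeat with period 6: CQNFMC

CQNFMC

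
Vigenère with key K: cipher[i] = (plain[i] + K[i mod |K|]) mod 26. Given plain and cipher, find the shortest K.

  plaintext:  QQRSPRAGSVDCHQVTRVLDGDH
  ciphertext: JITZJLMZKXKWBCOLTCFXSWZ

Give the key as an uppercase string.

TSCHUUM

  i= 0: J-Q = 19 → T
  i= 1: I-Q = 18 → S
  i= 2: T-R =  2 → C
  i= 3: Z-S =  7 → H
  i= 4: J-P = 20 → U
  i= 5: L-R = 20 → U
  i= 6: M-A = 12 → M
  i= 7: Z-G = 19 → T
  i= 8: K-S = 18 → S
  i= 9: X-V =  2 → C
  i=10: K-D =  7 → H
  i=11: W-C = 20 → U
  i=12: B-H = 20 → U
  i=13: C-Q = 12 → M
  i=14: O-V = 19 → T
  i=15: L-T = 18 → S
  i=16: T-R =  2 → C
  i=17: C-V =  7 → H
  i=18: F-L = 20 → U
  i=19: X-D = 20 → U
  i=20: S-G = 12 → M
  i=21: W-D = 19 → T
  i=22: Z-H = 18 → S
  shifts repeat with period 7: TSCHUUM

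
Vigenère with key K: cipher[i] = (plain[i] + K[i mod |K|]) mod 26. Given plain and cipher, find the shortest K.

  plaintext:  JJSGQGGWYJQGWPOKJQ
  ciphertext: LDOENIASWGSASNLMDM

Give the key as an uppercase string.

  i= 0: L-J =  2 → C
  i= 1: D-J = 20 → U
  i= 2: O-S = 22 → W
  i= 3: E-G = 24 → Y
  i= 4: N-Q = 23 → X
  i= 5: I-G =  2 → C
  i= 6: A-G = 20 → U
  i= 7: S-W = 22 → W
  i= 8: W-Y = 24 → Y
  i= 9: G-J = 23 → X
  i=10: S-Q =  2 → C
  i=11: A-G = 20 → U
  i=12: S-W = 22 → W
  i=13: N-P = 24 → Y
  i=14: L-O = 23 → X
  i=15: M-K =  2 → C
  i=16: D-J = 20 → U
  i=17: M-Q = 22 → W
  shifts repeat with period 5: CUWYX

CUWYX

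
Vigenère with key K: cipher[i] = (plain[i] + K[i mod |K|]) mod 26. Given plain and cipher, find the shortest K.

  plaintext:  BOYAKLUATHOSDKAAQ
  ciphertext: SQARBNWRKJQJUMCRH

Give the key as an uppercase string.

RCCR

  i= 0: S-B = 17 → R
  i= 1: Q-O =  2 → C
  i= 2: A-Y =  2 → C
  i= 3: R-A = 17 → R
  i= 4: B-K = 17 → R
  i= 5: N-L =  2 → C
  i= 6: W-U =  2 → C
  i= 7: R-A = 17 → R
  i= 8: K-T = 17 → R
  i= 9: J-H =  2 → C
  i=10: Q-O =  2 → C
  i=11: J-S = 17 → R
  i=12: U-D = 17 → R
  i=13: M-K =  2 → C
  i=14: C-A =  2 → C
  i=15: R-A = 17 → R
  i=16: H-Q = 17 → R
  shifts repeat with period 4: RCCR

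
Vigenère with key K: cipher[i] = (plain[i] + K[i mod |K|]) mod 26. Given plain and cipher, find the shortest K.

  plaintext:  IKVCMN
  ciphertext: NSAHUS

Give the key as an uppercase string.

FIF

  i= 0: N-I =  5 → F
  i= 1: S-K =  8 → I
  i= 2: A-V =  5 → F
  i= 3: H-C =  5 → F
  i= 4: U-M =  8 → I
  i= 5: S-N =  5 → F
  shifts repeat with period 3: FIF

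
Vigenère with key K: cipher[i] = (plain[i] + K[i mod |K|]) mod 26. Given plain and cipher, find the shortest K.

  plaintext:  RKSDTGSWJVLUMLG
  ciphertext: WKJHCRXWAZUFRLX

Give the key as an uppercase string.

  i= 0: W-R =  5 → F
  i= 1: K-K =  0 → A
  i= 2: J-S = 17 → R
  i= 3: H-D =  4 → E
  i= 4: C-T =  9 → J
  i= 5: R-G = 11 → L
  i= 6: X-S =  5 → F
  i= 7: W-W =  0 → A
  i= 8: A-J = 17 → R
  i= 9: Z-V =  4 → E
  i=10: U-L =  9 → J
  i=11: F-U = 11 → L
  i=12: R-M =  5 → F
  i=13: L-L =  0 → A
  i=14: X-G = 17 → R
  shifts repeat with period 6: FAREJL

FAREJL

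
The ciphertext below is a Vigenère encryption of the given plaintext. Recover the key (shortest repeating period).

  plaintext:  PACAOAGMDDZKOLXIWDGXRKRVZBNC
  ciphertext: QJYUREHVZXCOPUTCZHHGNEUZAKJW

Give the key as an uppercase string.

  i= 0: Q-P =  1 → B
  i= 1: J-A =  9 → J
  i= 2: Y-C = 22 → W
  i= 3: U-A = 20 → U
  i= 4: R-O =  3 → D
  i= 5: E-A =  4 → E
  i= 6: H-G =  1 → B
  i= 7: V-M =  9 → J
  i= 8: Z-D = 22 → W
  i= 9: X-D = 20 → U
  i=10: C-Z =  3 → D
  i=11: O-K =  4 → E
  i=12: P-O =  1 → B
  i=13: U-L =  9 → J
  i=14: T-X = 22 → W
  i=15: C-I = 20 → U
  i=16: Z-W =  3 → D
  i=17: H-D =  4 → E
  i=18: H-G =  1 → B
  i=19: G-X =  9 → J
  i=20: N-R = 22 → W
  i=21: E-K = 20 → U
  i=22: U-R =  3 → D
  i=23: Z-V =  4 → E
  i=24: A-Z =  1 → B
  i=25: K-B =  9 → J
  i=26: J-N = 22 → W
  i=27: W-C = 20 → U
  shifts repeat with period 6: BJWUDE

BJWUDE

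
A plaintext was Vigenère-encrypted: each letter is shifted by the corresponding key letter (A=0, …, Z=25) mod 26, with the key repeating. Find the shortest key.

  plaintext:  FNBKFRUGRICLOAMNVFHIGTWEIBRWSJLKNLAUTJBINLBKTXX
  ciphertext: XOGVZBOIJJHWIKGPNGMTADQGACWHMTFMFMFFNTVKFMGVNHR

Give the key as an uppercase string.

SBFLUKUC

  i= 0: X-F = 18 → S
  i= 1: O-N =  1 → B
  i= 2: G-B =  5 → F
  i= 3: V-K = 11 → L
  i= 4: Z-F = 20 → U
  i= 5: B-R = 10 → K
  i= 6: O-U = 20 → U
  i= 7: I-G =  2 → C
  i= 8: J-R = 18 → S
  i= 9: J-I =  1 → B
  i=10: H-C =  5 → F
  i=11: W-L = 11 → L
  i=12: I-O = 20 → U
  i=13: K-A = 10 → K
  i=14: G-M = 20 → U
  i=15: P-N =  2 → C
  i=16: N-V = 18 → S
  i=17: G-F =  1 → B
  i=18: M-H =  5 → F
  i=19: T-I = 11 → L
  i=20: A-G = 20 → U
  i=21: D-T = 10 → K
  i=22: Q-W = 20 → U
  i=23: G-E =  2 → C
  i=24: A-I = 18 → S
  i=25: C-B =  1 → B
  i=26: W-R =  5 → F
  i=27: H-W = 11 → L
  i=28: M-S = 20 → U
  i=29: T-J = 10 → K
  i=30: F-L = 20 → U
  i=31: M-K =  2 → C
  i=32: F-N = 18 → S
  i=33: M-L =  1 → B
  i=34: F-A =  5 → F
  i=35: F-U = 11 → L
  i=36: N-T = 20 → U
  i=37: T-J = 10 → K
  i=38: V-B = 20 → U
  i=39: K-I =  2 → C
  i=40: F-N = 18 → S
  i=41: M-L =  1 → B
  i=42: G-B =  5 → F
  i=43: V-K = 11 → L
  i=44: N-T = 20 → U
  i=45: H-X = 10 → K
  i=46: R-X = 20 → U
  shifts repeat with period 8: SBFLUKUC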